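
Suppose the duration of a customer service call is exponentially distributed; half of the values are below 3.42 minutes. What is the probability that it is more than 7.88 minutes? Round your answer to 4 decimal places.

0.2025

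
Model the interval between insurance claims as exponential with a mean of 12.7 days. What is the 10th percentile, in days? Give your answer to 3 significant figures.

1.34

The rate is λ = 1/12.7 = 0.0787402 per day.
Set 1 − e^(−λt) = 0.1, so t = −ln(0.9)/λ = 0.10536/0.0787402 ≈ 1.33808 days.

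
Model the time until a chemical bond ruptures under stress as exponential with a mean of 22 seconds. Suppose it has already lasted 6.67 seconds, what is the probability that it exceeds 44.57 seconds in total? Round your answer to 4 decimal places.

0.1786

The rate is λ = 1/22 = 0.0454545 per second.
By the memoryless property, P(X > 6.67+37.9 | X > 6.67) = P(X > 37.9).
P(X > 37.9) = e^(−1.7227) ≈ 0.1786.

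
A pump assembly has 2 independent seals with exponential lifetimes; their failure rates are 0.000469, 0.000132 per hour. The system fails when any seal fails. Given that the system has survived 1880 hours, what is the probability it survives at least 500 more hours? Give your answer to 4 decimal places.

0.7404

Time to first failure ~ Exp(Σλ) with Σλ = 0.000601.
By memorylessness, P(T > 1880+500 | T > 1880) = P(T > 500) = e^(−0.000601·500) ≈ 0.7404.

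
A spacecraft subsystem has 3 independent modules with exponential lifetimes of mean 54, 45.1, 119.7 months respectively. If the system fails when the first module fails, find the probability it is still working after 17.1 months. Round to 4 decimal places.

0.4323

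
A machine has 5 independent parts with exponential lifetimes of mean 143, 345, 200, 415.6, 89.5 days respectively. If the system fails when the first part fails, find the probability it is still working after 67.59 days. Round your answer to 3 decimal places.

The first failure time is exponential with rate Σλ_i = 1/143 + 1/345 + 1/200 + 1/415.6 + 1/89.5 = 0.0284709 per day.
P(min > 67.59) = e^(−0.0284709·67.59) = e^(−1.9243) ≈ 0.146.

0.146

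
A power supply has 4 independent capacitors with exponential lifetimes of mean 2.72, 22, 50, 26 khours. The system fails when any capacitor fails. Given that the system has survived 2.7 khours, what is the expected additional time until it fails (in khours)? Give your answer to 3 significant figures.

2.12

First-failure rate Σλ = 1/2.72 + 1/22 + 1/50 + 1/26 = 0.471563.
By memorylessness the expected residual is 1/Σλ = 2.12061 khours, regardless of the 2.7 already elapsed.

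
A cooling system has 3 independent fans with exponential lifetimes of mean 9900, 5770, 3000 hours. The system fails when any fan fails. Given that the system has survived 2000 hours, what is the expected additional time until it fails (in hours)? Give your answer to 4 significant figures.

1646

First-failure rate Σλ = 1/9900 + 1/5770 + 1/3000 = 0.000607654.
By memorylessness the expected residual is 1/Σλ = 1645.67 hours, regardless of the 2000 already elapsed.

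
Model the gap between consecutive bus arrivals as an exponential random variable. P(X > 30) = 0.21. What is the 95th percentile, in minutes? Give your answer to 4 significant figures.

e^(−λ·30) = 0.21 ⇒ λ = −ln(0.21)/30 = 0.0520216.
95th percentile: 1 − e^(−λt) = 0.95, t = −ln(0.05)/λ = 57.5863 minutes.

57.59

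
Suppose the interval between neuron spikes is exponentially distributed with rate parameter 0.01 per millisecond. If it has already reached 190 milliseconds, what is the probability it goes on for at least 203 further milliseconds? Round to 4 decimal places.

The exponential is memoryless, so the remaining time is again Exp(λ): the condition X > 190 is irrelevant.
P(X > 203) = e^(−2.03) ≈ 0.1313.

0.1313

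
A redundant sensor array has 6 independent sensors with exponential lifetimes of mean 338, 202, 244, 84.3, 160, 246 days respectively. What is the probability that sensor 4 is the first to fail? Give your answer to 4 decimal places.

Rates: λ_i = 1/mean_i → 0.00295858, 0.0049505, 0.00409836, 0.0118624, 0.00625, 0.00406504; Σλ = 0.0341849.
P(sensor 4 first) = λ_4/Σλ = 0.0118624/0.0341849 ≈ 0.3470.

0.3470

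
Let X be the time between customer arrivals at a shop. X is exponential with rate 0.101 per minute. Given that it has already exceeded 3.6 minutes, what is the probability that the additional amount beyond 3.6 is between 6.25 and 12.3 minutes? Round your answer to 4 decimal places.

0.2432

Memoryless: the residual past 3.6 is again Exp(λ).
P(6.25 < residual < 12.3) = e^(−λ·6.25) − e^(−λ·12.3) = 0.53193 − 0.28872 ≈ 0.2432.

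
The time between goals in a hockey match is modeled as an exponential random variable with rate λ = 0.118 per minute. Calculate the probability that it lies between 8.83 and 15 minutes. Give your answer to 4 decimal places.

0.1824

P(8.83 < X < 15) = e^(−λ·8.83) − e^(−λ·15) = 0.35277 − 0.17033 ≈ 0.1824.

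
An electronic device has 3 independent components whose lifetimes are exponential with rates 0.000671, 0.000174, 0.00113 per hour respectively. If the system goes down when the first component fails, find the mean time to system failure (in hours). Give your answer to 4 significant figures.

506.3

The time to first failure is exponential with rate Σλ = 0.000671 + 0.000174 + 0.00113 = 0.001975.
E[min] = 1/Σλ = 1/0.001975 = 506.329 hours.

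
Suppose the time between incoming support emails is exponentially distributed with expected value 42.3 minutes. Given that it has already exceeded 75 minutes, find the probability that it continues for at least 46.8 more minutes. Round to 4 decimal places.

0.3308

The rate is λ = 1/42.3 = 0.0236407 per minute.
The exponential is memoryless, so the remaining time is again Exp(λ): the condition X > 75 is irrelevant.
P(X > 46.8) = e^(−1.1064) ≈ 0.3308.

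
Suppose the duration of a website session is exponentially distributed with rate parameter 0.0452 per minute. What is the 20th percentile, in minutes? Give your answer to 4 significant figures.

Set 1 − e^(−λt) = 0.2, so t = −ln(0.8)/λ = 0.22314/0.0452 ≈ 4.9368 minutes.

4.937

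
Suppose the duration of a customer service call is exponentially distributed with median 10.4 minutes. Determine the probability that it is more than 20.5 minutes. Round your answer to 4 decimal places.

0.2550

For an exponential, median = ln(2)/λ, so λ = ln 2 / 10.4 = 0.0666488 per minute.
P(X > 20.5) = e^(−λ·20.5) = e^(−1.3663) ≈ 0.2550.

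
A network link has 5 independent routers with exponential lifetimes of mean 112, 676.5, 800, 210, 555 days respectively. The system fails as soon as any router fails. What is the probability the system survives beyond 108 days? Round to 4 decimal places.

The first failure time is exponential with rate Σλ_i = 1/112 + 1/676.5 + 1/800 + 1/210 + 1/555 = 0.0182205 per day.
P(min > 108) = e^(−0.0182205·108) = e^(−1.9678) ≈ 0.1398.

0.1398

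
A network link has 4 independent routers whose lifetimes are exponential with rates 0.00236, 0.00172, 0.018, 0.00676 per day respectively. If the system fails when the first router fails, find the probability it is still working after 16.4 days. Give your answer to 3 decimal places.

The time to first failure is exponential with rate Σλ = 0.00236 + 0.00172 + 0.018 + 0.00676 = 0.02884.
P(min > 16.4) = e^(−0.02884·16.4) = e^(−0.47298) ≈ 0.623.

0.623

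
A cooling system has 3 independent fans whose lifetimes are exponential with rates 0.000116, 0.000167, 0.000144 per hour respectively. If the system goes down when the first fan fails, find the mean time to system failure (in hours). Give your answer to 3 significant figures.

2340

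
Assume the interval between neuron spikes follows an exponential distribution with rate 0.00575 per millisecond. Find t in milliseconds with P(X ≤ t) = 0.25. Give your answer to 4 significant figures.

Set 1 − e^(−λt) = 0.25, so t = −ln(0.75)/λ = 0.28768/0.00575 ≈ 50.0317 milliseconds.

50.03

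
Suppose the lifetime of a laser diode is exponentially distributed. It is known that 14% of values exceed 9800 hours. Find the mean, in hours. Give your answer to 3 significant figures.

4980

e^(−λ·9800) = 0.14 ⇒ λ = −ln(0.14)/9800 = 0.000200624.
Mean = 1/λ = 4984.45 hours.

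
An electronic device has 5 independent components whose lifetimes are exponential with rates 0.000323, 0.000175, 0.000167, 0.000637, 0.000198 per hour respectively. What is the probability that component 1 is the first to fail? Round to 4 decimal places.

The time to first failure is exponential with rate Σλ = 0.000323 + 0.000175 + 0.000167 + 0.000637 + 0.000198 = 0.0015.
P(component 1 first) = λ_1/Σλ = 0.000323/0.0015 ≈ 0.2153.

0.2153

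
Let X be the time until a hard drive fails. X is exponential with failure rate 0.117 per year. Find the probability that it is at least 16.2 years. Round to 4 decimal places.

0.1503

P(X > 16.2) = e^(−λ·16.2) = e^(−1.8954) ≈ 0.1503.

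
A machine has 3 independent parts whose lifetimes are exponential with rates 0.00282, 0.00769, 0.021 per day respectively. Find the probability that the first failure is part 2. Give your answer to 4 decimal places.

The time to first failure is exponential with rate Σλ = 0.00282 + 0.00769 + 0.021 = 0.03151.
P(part 2 first) = λ_2/Σλ = 0.00769/0.03151 ≈ 0.2440.

0.2440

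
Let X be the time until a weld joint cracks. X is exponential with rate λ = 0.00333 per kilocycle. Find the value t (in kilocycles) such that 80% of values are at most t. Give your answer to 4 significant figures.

Set 1 − e^(−λt) = 0.8, so t = −ln(0.2)/λ = 1.6094/0.00333 ≈ 483.315 kilocycles.

483.3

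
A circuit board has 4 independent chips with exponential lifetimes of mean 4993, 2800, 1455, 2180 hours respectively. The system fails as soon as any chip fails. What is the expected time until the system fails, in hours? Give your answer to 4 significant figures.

The first failure time is exponential with rate Σλ_i = 1/4993 + 1/2800 + 1/1455 + 1/2180 = 0.00170342 per hour.
E[min] = 1/Σλ = 1/0.00170342 = 587.053 hours.

587.1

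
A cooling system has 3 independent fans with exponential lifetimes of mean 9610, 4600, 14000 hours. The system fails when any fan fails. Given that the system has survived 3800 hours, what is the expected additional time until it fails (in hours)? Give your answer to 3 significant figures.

First-failure rate Σλ = 1/9610 + 1/4600 + 1/14000 = 0.000392878.
By memorylessness the expected residual is 1/Σλ = 2545.32 hours, regardless of the 3800 already elapsed.

2550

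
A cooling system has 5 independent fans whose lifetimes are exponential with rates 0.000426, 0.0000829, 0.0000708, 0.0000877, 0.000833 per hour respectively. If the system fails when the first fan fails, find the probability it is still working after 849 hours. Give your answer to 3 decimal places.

0.280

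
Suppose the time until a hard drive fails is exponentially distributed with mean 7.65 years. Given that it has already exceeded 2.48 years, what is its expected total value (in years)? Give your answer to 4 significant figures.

10.13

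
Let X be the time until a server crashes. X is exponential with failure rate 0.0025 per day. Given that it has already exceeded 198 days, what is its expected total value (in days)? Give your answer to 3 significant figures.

598

By memorylessness, E[X | X > 198] = 198 + 1/λ = 198 + 400 = 598 days.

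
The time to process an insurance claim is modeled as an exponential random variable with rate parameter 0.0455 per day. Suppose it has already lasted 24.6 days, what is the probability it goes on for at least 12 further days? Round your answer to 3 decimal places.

The exponential is memoryless, so the remaining time is again Exp(λ): the condition X > 24.6 is irrelevant.
P(X > 12) = e^(−0.546) ≈ 0.579.

0.579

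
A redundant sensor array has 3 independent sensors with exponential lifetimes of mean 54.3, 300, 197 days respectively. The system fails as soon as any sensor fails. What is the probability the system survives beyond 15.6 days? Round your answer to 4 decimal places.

0.6580

The first failure time is exponential with rate Σλ_i = 1/54.3 + 1/300 + 1/197 = 0.0268257 per day.
P(min > 15.6) = e^(−0.0268257·15.6) = e^(−0.41848) ≈ 0.6580.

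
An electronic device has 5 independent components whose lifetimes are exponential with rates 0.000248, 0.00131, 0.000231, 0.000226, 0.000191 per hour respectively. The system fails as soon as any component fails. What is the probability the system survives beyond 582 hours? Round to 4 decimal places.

The time to first failure is exponential with rate Σλ = 0.000248 + 0.00131 + 0.000231 + 0.000226 + 0.000191 = 0.002206.
P(min > 582) = e^(−0.002206·582) = e^(−1.2839) ≈ 0.2770.

0.2770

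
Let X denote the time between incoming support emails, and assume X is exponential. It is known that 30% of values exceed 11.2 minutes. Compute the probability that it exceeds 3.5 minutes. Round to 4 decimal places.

e^(−λ·11.2) = 0.30 ⇒ λ = −ln(0.30)/11.2 = 0.107498.
P(X > 3.5) = e^(−0.107498·3.5) = e^(−0.37624) ≈ 0.6864.

0.6864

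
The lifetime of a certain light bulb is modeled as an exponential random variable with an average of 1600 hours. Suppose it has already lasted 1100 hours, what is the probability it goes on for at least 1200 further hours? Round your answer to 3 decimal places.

The rate is λ = 1/1600 = 0.000625 per hour.
By the memoryless property, P(X > 1100+1200 | X > 1100) = P(X > 1200).
P(X > 1200) = e^(−0.75) ≈ 0.472.

0.472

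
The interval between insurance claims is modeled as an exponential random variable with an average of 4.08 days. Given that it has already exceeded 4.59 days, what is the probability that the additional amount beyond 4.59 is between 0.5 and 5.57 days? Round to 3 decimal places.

0.629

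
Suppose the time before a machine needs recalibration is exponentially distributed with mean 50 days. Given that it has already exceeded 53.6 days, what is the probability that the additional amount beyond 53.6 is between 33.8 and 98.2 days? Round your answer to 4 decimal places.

The rate is λ = 1/50 = 0.02 per day.
Memoryless: the residual past 53.6 is again Exp(λ).
P(33.8 < residual < 98.2) = e^(−λ·33.8) − e^(−λ·98.2) = 0.50865 − 0.14030 ≈ 0.3684.

0.3684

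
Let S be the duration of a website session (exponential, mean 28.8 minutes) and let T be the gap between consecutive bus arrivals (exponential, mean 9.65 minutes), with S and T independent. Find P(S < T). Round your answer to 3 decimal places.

0.251

λ_1 = 1/28.8 = 0.0347222, λ_2 = 1/9.65 = 0.103627.
For independent exponentials, P(S < T) = λ_1/(λ_1+λ_2) = 0.0347222/0.138349 ≈ 0.251.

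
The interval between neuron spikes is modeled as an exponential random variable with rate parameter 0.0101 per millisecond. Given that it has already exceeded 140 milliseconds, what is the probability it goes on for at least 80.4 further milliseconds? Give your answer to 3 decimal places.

0.444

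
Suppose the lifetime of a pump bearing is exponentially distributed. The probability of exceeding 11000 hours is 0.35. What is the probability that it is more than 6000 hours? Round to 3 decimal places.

e^(−λ·11000) = 0.35 ⇒ λ = −ln(0.35)/11000 = 0.0000954384.
P(X > 6000) = e^(−0.0000954384·6000) = e^(−0.57263) ≈ 0.564.

0.564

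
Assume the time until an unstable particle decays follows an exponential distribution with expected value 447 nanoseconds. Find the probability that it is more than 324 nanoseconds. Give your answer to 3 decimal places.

The rate is λ = 1/447 = 0.00223714 per nanosecond.
P(X > 324) = e^(−λ·324) = e^(−0.72483) ≈ 0.484.

0.484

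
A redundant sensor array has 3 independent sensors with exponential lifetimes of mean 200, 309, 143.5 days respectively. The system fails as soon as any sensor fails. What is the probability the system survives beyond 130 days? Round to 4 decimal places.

The first failure time is exponential with rate Σλ_i = 1/200 + 1/309 + 1/143.5 = 0.0152049 per day.
P(min > 130) = e^(−0.0152049·130) = e^(−1.9766) ≈ 0.1385.

0.1385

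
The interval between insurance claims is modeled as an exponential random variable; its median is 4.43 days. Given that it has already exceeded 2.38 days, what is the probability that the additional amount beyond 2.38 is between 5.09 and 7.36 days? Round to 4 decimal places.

0.1348

For an exponential, median = ln(2)/λ, so λ = ln 2 / 4.43 = 0.156467 per day.
Memoryless: the residual past 2.38 is again Exp(λ).
P(5.09 < residual < 7.36) = e^(−λ·5.09) − e^(−λ·7.36) = 0.45094 − 0.31613 ≈ 0.1348.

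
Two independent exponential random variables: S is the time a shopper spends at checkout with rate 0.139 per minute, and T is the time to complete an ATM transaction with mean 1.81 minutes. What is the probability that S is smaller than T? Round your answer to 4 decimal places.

0.2010

λ_1 = 0.139, λ_2 = 1/1.81 = 0.552486.
For independent exponentials, P(S < T) = λ_1/(λ_1+λ_2) = 0.139/0.691486 ≈ 0.2010.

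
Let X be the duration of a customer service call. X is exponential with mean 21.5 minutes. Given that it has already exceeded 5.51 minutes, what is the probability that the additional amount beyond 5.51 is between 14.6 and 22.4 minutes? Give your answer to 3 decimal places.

0.154

The rate is λ = 1/21.5 = 0.0465116 per minute.
Memoryless: the residual past 5.51 is again Exp(λ).
P(14.6 < residual < 22.4) = e^(−λ·14.6) − e^(−λ·22.4) = 0.50709 − 0.35280 ≈ 0.154.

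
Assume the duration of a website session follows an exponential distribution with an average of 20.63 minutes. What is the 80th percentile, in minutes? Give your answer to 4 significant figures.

The rate is λ = 1/20.63 = 0.0484731 per minute.
Set 1 − e^(−λt) = 0.8, so t = −ln(0.2)/λ = 1.6094/0.0484731 ≈ 33.2027 minutes.

33.20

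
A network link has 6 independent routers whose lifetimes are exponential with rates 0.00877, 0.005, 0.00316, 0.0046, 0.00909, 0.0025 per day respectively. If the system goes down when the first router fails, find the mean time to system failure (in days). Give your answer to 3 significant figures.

The time to first failure is exponential with rate Σλ = 0.00877 + 0.005 + 0.00316 + 0.0046 + 0.00909 + 0.0025 = 0.03312.
E[min] = 1/Σλ = 1/0.03312 = 30.1932 days.

30.2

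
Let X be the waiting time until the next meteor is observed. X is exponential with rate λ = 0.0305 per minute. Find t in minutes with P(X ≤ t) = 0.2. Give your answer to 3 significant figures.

7.32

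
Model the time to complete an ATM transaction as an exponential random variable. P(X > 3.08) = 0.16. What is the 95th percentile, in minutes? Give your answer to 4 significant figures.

5.035

e^(−λ·3.08) = 0.16 ⇒ λ = −ln(0.16)/3.08 = 0.594994.
95th percentile: 1 − e^(−λt) = 0.95, t = −ln(0.05)/λ = 5.0349 minutes.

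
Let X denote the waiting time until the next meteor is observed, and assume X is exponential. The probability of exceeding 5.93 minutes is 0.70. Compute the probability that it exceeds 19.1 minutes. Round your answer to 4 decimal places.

0.3170

e^(−λ·5.93) = 0.70 ⇒ λ = −ln(0.70)/5.93 = 0.0601475.
P(X > 19.1) = e^(−0.0601475·19.1) = e^(−1.1488) ≈ 0.3170.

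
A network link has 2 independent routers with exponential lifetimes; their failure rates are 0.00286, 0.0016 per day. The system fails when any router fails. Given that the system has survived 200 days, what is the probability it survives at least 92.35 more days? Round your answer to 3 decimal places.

0.662

Time to first failure ~ Exp(Σλ) with Σλ = 0.00446.
By memorylessness, P(T > 200+92.35 | T > 200) = P(T > 92.35) = e^(−0.00446·92.35) ≈ 0.662.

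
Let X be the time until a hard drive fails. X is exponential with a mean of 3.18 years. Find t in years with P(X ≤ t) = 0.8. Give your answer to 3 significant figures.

5.12

The rate is λ = 1/3.18 = 0.314465 per year.
Set 1 − e^(−λt) = 0.8, so t = −ln(0.2)/λ = 1.6094/0.314465 ≈ 5.11801 years.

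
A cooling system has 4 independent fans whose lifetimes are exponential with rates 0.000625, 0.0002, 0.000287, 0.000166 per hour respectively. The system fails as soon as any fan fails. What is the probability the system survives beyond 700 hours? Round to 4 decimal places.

The time to first failure is exponential with rate Σλ = 0.000625 + 0.0002 + 0.000287 + 0.000166 = 0.001278.
P(min > 700) = e^(−0.001278·700) = e^(−0.8946) ≈ 0.4088.

0.4088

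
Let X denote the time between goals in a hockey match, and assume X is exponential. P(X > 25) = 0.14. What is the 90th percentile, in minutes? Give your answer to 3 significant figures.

29.3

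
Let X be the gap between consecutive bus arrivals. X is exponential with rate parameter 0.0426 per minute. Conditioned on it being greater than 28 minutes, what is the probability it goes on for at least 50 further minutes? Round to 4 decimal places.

0.1188

By the memoryless property, P(X > 28+50 | X > 28) = P(X > 50).
P(X > 50) = e^(−2.13) ≈ 0.1188.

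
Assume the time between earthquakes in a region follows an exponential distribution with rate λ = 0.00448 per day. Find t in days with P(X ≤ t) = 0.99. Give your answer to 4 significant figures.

1028

Set 1 − e^(−λt) = 0.99, so t = −ln(0.01)/λ = 4.6052/0.00448 ≈ 1027.94 days.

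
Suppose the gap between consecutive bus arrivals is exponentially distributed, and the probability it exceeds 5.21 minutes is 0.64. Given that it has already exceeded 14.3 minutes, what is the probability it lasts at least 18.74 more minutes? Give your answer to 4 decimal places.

0.2008

From e^(−λ·5.21) = 0.64, λ = −ln(0.64)/5.21 = 0.0856597.
Memoryless: P(X > 14.3+18.74 | X > 14.3) = P(X > 18.74) = e^(−0.0856597·18.74) ≈ 0.2008.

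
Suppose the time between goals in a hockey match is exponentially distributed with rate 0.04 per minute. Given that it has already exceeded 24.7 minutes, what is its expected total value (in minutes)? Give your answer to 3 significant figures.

By memorylessness, E[X | X > 24.7] = 24.7 + 1/λ = 24.7 + 25 = 49.7 minutes.

49.7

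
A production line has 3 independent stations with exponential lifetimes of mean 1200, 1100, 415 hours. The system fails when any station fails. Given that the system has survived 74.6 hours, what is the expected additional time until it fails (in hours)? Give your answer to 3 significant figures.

First-failure rate Σλ = 1/1200 + 1/1100 + 1/415 = 0.00415206.
By memorylessness the expected residual is 1/Σλ = 240.844 hours, regardless of the 74.6 already elapsed.

241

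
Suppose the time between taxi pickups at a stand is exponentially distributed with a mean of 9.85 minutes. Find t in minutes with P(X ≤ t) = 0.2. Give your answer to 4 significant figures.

The rate is λ = 1/9.85 = 0.101523 per minute.
Set 1 − e^(−λt) = 0.2, so t = −ln(0.8)/λ = 0.22314/0.101523 ≈ 2.19796 minutes.

2.198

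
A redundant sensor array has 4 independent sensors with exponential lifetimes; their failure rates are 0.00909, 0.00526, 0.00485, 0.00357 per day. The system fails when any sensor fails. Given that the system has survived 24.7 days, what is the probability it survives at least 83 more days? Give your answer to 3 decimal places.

0.151

Time to first failure ~ Exp(Σλ) with Σλ = 0.02277.
By memorylessness, P(T > 24.7+83 | T > 24.7) = P(T > 83) = e^(−0.02277·83) ≈ 0.151.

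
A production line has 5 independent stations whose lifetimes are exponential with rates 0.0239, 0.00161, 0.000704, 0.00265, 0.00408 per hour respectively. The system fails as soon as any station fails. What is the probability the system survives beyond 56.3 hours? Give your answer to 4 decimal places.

The time to first failure is exponential with rate Σλ = 0.0239 + 0.00161 + 0.000704 + 0.00265 + 0.00408 = 0.032944.
P(min > 56.3) = e^(−0.032944·56.3) = e^(−1.8547) ≈ 0.1565.

0.1565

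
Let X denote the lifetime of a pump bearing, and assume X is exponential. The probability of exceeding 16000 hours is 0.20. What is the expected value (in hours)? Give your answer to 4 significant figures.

9941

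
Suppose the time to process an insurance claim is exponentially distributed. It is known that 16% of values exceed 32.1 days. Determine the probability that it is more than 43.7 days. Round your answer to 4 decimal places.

0.0825

e^(−λ·32.1) = 0.16 ⇒ λ = −ln(0.16)/32.1 = 0.0570898.
P(X > 43.7) = e^(−0.0570898·43.7) = e^(−2.4948) ≈ 0.0825.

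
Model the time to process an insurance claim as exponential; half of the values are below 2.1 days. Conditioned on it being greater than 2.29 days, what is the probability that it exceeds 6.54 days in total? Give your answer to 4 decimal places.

For an exponential, median = ln(2)/λ, so λ = ln 2 / 2.1 = 0.33007 per day.
P(X > s+t | X > s) = e^(−λ(s+t))/e^(−λs) = e^(−λt), independent of s = 2.29.
P(X > 4.25) = e^(−1.4028) ≈ 0.2459.

0.2459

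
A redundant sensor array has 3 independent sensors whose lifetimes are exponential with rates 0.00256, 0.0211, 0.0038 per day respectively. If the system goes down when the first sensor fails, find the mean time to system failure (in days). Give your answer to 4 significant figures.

36.42

The time to first failure is exponential with rate Σλ = 0.00256 + 0.0211 + 0.0038 = 0.02746.
E[min] = 1/Σλ = 1/0.02746 = 36.4166 days.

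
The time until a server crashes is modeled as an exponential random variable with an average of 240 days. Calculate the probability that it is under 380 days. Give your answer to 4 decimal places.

0.7947

The rate is λ = 1/240 = 0.00416667 per day.
P(X ≤ 380) = 1 − e^(−λ·380) = 1 − e^(−1.5833) ≈ 0.7947.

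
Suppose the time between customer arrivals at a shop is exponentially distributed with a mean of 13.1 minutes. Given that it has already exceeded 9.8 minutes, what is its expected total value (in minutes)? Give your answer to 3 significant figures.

22.9

The rate is λ = 1/13.1 = 0.0763359 per minute.
By memorylessness, E[X | X > 9.8] = 9.8 + 1/λ = 9.8 + 13.1 = 22.9 minutes.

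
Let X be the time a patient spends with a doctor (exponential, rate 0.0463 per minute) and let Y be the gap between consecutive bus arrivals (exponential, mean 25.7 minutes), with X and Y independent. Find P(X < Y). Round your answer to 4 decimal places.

λ_1 = 0.0463, λ_2 = 1/25.7 = 0.0389105.
For independent exponentials, P(X < Y) = λ_1/(λ_1+λ_2) = 0.0463/0.0852105 ≈ 0.5434.

0.5434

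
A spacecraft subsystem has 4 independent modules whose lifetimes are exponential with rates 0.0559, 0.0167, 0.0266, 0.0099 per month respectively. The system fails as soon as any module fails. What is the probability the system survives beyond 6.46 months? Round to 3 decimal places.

0.494

The time to first failure is exponential with rate Σλ = 0.0559 + 0.0167 + 0.0266 + 0.0099 = 0.1091.
P(min > 6.46) = e^(−0.1091·6.46) = e^(−0.70479) ≈ 0.494.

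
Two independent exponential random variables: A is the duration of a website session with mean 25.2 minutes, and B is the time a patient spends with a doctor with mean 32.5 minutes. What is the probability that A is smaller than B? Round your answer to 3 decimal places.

λ_1 = 1/25.2 = 0.0396825, λ_2 = 1/32.5 = 0.0307692.
For independent exponentials, P(A < B) = λ_1/(λ_1+λ_2) = 0.0396825/0.0704518 ≈ 0.563.

0.563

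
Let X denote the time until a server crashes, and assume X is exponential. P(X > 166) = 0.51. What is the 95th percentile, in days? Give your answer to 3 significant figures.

e^(−λ·166) = 0.51 ⇒ λ = −ln(0.51)/166 = 0.00405629.
95th percentile: 1 − e^(−λt) = 0.95, t = −ln(0.05)/λ = 738.54 days.

739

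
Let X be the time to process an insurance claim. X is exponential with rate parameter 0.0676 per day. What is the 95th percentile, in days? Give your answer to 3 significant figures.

Set 1 − e^(−λt) = 0.95, so t = −ln(0.05)/λ = 2.9957/0.0676 ≈ 44.3156 days.

44.3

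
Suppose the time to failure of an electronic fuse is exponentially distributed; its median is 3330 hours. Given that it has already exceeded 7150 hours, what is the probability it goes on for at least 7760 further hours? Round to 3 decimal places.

For an exponential, median = ln(2)/λ, so λ = ln 2 / 3330 = 0.000208152 per hour.
P(X > s+t | X > s) = e^(−λ(s+t))/e^(−λs) = e^(−λt), independent of s = 7150.
P(X > 7760) = e^(−1.6153) ≈ 0.199.

0.199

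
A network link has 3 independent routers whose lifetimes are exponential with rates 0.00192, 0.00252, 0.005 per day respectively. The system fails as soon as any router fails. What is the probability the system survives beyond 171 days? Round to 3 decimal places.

0.199

The time to first failure is exponential with rate Σλ = 0.00192 + 0.00252 + 0.005 = 0.00944.
P(min > 171) = e^(−0.00944·171) = e^(−1.6142) ≈ 0.199.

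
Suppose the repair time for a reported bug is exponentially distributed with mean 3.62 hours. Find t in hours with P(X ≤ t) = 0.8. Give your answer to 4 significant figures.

The rate is λ = 1/3.62 = 0.276243 per hour.
Set 1 − e^(−λt) = 0.8, so t = −ln(0.2)/λ = 1.6094/0.276243 ≈ 5.82617 hours.

5.826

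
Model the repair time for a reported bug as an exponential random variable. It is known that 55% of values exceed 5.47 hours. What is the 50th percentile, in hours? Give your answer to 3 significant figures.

6.34

e^(−λ·5.47) = 0.55 ⇒ λ = −ln(0.55)/5.47 = 0.109294.
50th percentile: 1 − e^(−λt) = 0.5, t = −ln(0.5)/λ = 6.34205 hours.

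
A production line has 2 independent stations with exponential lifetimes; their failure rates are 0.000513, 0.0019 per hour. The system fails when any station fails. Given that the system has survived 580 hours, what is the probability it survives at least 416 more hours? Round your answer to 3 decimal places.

0.366

Time to first failure ~ Exp(Σλ) with Σλ = 0.002413.
By memorylessness, P(T > 580+416 | T > 580) = P(T > 416) = e^(−0.002413·416) ≈ 0.366.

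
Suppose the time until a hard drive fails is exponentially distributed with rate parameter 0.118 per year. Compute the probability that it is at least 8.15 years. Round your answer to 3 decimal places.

P(X > 8.15) = e^(−λ·8.15) = e^(−0.9617) ≈ 0.382.

0.382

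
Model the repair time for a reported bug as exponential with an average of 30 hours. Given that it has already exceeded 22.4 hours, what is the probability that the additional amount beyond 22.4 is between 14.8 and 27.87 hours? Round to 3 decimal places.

The rate is λ = 1/30 = 0.0333333 per hour.
Memoryless: the residual past 22.4 is again Exp(λ).
P(14.8 < residual < 27.87) = e^(−λ·14.8) − e^(−λ·27.87) = 0.61059 − 0.39495 ≈ 0.216.

0.216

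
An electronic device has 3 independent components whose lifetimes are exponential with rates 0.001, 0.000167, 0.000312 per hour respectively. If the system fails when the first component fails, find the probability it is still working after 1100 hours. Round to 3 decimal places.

The time to first failure is exponential with rate Σλ = 0.001 + 0.000167 + 0.000312 = 0.001479.
P(min > 1100) = e^(−0.001479·1100) = e^(−1.6269) ≈ 0.197.

0.197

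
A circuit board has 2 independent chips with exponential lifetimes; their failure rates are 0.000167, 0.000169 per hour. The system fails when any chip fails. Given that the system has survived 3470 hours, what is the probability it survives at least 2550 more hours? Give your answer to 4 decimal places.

0.4245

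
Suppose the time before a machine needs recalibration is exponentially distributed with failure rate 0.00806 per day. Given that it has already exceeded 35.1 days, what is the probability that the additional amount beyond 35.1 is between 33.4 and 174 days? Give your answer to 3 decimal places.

Memoryless: the residual past 35.1 is again Exp(λ).
P(33.4 < residual < 174) = e^(−λ·33.4) − e^(−λ·174) = 0.76399 − 0.24600 ≈ 0.518.

0.518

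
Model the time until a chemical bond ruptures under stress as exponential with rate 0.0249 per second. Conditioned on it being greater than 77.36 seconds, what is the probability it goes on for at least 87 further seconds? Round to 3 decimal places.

By the memoryless property, P(X > 77.36+87 | X > 77.36) = P(X > 87).
P(X > 87) = e^(−2.1663) ≈ 0.115.

0.115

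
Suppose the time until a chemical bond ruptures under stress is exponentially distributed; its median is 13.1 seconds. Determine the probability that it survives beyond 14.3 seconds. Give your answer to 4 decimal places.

0.4692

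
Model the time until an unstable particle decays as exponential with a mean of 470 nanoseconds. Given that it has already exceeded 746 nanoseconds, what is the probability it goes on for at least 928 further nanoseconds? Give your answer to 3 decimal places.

0.139

The rate is λ = 1/470 = 0.00212766 per nanosecond.
By the memoryless property, P(X > 746+928 | X > 746) = P(X > 928).
P(X > 928) = e^(−1.9745) ≈ 0.139.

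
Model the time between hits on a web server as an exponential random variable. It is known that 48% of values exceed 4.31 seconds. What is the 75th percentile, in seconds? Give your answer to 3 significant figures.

8.14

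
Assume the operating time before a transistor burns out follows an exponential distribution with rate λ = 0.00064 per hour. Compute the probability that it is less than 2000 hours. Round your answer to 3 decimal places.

0.722

P(X ≤ 2000) = 1 − e^(−λ·2000) = 1 − e^(−1.28) ≈ 0.722.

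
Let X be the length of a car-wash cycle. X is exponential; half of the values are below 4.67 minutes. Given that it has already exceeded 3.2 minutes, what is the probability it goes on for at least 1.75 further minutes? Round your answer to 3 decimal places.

For an exponential, median = ln(2)/λ, so λ = ln 2 / 4.67 = 0.148426 per minute.
P(X > s+t | X > s) = e^(−λ(s+t))/e^(−λs) = e^(−λt), independent of s = 3.2.
P(X > 1.75) = e^(−0.25974) ≈ 0.771.

0.771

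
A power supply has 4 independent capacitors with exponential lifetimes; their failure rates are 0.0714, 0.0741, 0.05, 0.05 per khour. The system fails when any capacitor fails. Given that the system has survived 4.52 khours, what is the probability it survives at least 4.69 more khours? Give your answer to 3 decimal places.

0.316

Time to first failure ~ Exp(Σλ) with Σλ = 0.2455.
By memorylessness, P(T > 4.52+4.69 | T > 4.52) = P(T > 4.69) = e^(−0.2455·4.69) ≈ 0.316.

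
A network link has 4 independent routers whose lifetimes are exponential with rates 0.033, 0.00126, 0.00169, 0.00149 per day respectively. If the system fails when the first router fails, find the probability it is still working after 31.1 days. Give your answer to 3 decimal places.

0.312

The time to first failure is exponential with rate Σλ = 0.033 + 0.00126 + 0.00169 + 0.00149 = 0.03744.
P(min > 31.1) = e^(−0.03744·31.1) = e^(−1.1644) ≈ 0.312.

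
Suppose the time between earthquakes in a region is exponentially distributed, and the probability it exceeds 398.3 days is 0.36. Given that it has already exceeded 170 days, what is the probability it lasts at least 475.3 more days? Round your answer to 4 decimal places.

0.2955

From e^(−λ·398.3) = 0.36, λ = −ln(0.36)/398.3 = 0.00256503.
Memoryless: P(X > 170+475.3 | X > 170) = P(X > 475.3) = e^(−0.00256503·475.3) ≈ 0.2955.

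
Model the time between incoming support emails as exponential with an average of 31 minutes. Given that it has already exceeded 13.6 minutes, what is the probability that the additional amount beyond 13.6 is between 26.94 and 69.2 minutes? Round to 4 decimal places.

The rate is λ = 1/31 = 0.0322581 per minute.
Memoryless: the residual past 13.6 is again Exp(λ).
P(26.94 < residual < 69.2) = e^(−λ·26.94) − e^(−λ·69.2) = 0.41936 − 0.10729 ≈ 0.3121.

0.3121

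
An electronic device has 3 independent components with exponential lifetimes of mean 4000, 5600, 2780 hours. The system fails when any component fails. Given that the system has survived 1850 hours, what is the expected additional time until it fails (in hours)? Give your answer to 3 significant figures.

First-failure rate Σλ = 1/4000 + 1/5600 + 1/2780 = 0.000788284.
By memorylessness the expected residual is 1/Σλ = 1268.58 hours, regardless of the 1850 already elapsed.

1270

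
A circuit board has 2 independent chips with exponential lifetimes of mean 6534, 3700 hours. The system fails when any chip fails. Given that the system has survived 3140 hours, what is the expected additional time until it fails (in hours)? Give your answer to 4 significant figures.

2362

First-failure rate Σλ = 1/6534 + 1/3700 = 0.000423316.
By memorylessness the expected residual is 1/Σλ = 2362.3 hours, regardless of the 3140 already elapsed.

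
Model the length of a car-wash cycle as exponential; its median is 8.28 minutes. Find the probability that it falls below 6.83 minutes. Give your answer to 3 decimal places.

For an exponential, median = ln(2)/λ, so λ = ln 2 / 8.28 = 0.0837134 per minute.
P(X ≤ 6.83) = 1 − e^(−λ·6.83) = 1 − e^(−0.57176) ≈ 0.435.

0.435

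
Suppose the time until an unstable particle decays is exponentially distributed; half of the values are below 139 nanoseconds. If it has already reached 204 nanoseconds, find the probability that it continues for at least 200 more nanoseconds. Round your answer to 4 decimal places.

0.3689

For an exponential, median = ln(2)/λ, so λ = ln 2 / 139 = 0.00498667 per nanosecond.
By the memoryless property, P(X > 204+200 | X > 204) = P(X > 200).
P(X > 200) = e^(−0.99733) ≈ 0.3689.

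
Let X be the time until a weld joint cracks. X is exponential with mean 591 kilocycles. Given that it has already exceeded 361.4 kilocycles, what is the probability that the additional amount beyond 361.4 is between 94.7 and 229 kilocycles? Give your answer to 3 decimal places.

The rate is λ = 1/591 = 0.00169205 per kilocycle.
Memoryless: the residual past 361.4 is again Exp(λ).
P(94.7 < residual < 229) = e^(−λ·94.7) − e^(−λ·229) = 0.85194 − 0.67877 ≈ 0.173.

0.173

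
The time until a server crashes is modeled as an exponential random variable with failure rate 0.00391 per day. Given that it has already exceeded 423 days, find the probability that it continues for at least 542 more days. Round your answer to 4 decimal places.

By the memoryless property, P(X > 423+542 | X > 423) = P(X > 542).
P(X > 542) = e^(−2.1192) ≈ 0.1201.

0.1201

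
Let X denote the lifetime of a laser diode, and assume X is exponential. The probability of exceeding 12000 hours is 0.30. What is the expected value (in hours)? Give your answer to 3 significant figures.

9970

e^(−λ·12000) = 0.30 ⇒ λ = −ln(0.30)/12000 = 0.000100331.
Mean = 1/λ = 9967 hours.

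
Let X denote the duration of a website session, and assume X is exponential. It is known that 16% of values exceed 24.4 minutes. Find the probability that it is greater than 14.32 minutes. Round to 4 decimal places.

0.3411

e^(−λ·24.4) = 0.16 ⇒ λ = −ln(0.16)/24.4 = 0.0751058.
P(X > 14.32) = e^(−0.0751058·14.32) = e^(−1.0755) ≈ 0.3411.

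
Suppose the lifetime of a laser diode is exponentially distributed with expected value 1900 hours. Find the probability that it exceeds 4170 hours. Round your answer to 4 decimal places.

The rate is λ = 1/1900 = 0.000526316 per hour.
P(X > 4170) = e^(−λ·4170) = e^(−2.1947) ≈ 0.1114.

0.1114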